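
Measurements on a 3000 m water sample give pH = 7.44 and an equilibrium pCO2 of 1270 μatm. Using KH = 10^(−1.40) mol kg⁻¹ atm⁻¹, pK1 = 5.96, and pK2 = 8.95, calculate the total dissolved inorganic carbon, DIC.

[CO2*] = KH · pCO2 = 10^(−1.40) × 1270×10^-6 = 5.056×10^-5 mol/kg
α₀ = 1/(1 + K1/[H⁺] + K1K2/[H⁺]²) = 1/(1 + 10^+1.48 + 10^-0.03) = 0.03112
DIC = [CO2*]/α₀ = 5.056×10^-5 / 0.03112 = 1.62 mmol/kg

DIC = 1.62 mmol/kg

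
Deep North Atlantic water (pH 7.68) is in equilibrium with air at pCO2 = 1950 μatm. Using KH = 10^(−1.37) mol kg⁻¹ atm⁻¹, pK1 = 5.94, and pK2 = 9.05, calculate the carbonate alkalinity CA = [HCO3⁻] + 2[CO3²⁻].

CA = 4.96 mmol/kg

[CO2*] = KH · pCO2 = 10^(−1.37) × 1950×10^-6 = 8.318×10^-5 mol/kg
α₀ = 1/(1 + K1/[H⁺] + K1K2/[H⁺]²) = 1/(1 + 10^+1.74 + 10^+0.37) = 0.01715
DIC = [CO2*]/α₀ = 8.318×10^-5 / 0.01715 = 4.849 mmol/kg
CA = (α₁ + 2α₂)·DIC = (0.9426 + 2×0.04021) × 4.849 = 4.96 mmol/kg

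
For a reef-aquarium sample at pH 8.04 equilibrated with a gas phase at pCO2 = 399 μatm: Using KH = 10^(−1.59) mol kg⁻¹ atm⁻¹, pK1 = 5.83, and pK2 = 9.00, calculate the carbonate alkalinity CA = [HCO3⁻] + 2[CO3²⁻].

CA = 2.03 mmol/kg

[CO2*] = KH · pCO2 = 10^(−1.59) × 399×10^-6 = 1.026×10^-5 mol/kg
α₀ = 1/(1 + K1/[H⁺] + K1K2/[H⁺]²) = 1/(1 + 10^+2.21 + 10^+1.25) = 0.005526
DIC = [CO2*]/α₀ = 1.026×10^-5 / 0.005526 = 1.856 mmol/kg
CA = (α₁ + 2α₂)·DIC = (0.8962 + 2×0.09827) × 1.856 = 2.03 mmol/kg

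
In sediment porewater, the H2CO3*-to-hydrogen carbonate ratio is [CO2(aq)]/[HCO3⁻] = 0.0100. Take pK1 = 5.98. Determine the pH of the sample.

pH = 7.98

From K1 = [H⁺][HCO3⁻]/[CO2(aq)]:  pH = pK1 − log₁₀([CO2(aq)]/[HCO3⁻])
log₁₀(0.0100) = -2.000
pH = 5.98 − (-2.000) = 7.98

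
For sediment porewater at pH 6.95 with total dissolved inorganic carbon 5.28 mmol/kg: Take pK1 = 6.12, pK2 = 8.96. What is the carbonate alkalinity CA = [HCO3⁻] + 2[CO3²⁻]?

CA = 4.65 mmol/kg

CA = [HCO3⁻] + 2[CO3²⁻] = (α₁ + 2α₂)·DIC
At pH 6.95: [H⁺]/K1 = 10^-0.83 = 0.14791, K2/[H⁺] = 10^-2.01 = 0.0097724
α₁ = 1/(1 + 0.14791 + 0.0097724) = 1/1.1577 = 0.8638; α₂ = α₁·K2/[H⁺] = 0.008441
α₁ + 2α₂ = 0.8807
CA = 0.8807 × 5.28 = 4.65 mmol/kg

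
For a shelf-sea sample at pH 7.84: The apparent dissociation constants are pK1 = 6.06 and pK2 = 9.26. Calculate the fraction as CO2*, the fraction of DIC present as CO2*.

α₀ = 1 / (1 + K1/[H⁺] + K1K2/[H⁺]²) = 1 / (1 + 10^+1.78 + 10^+0.36)
   = 1 / (1 + 60.256 + 2.2909) = 1/63.547 = 0.01574

α₀ = 0.0157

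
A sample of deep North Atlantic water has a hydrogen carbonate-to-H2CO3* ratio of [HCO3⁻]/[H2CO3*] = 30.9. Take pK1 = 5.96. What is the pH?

From K1 = [H⁺][HCO3⁻]/[H2CO3*]:  pH = pK1 + log₁₀([HCO3⁻]/[H2CO3*])
log₁₀(30.9) = +1.490
pH = 5.96 + (+1.490) = 7.45

pH = 7.45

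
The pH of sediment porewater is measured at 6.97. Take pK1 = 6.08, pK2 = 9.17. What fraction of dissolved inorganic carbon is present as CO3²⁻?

α₂ = 0.00556

α₂ = 1 / (1 + [H⁺]/K2 + [H⁺]²/(K1K2)) = 1 / (1 + 10^+2.20 + 10^+1.31)
   = 1 / (1 + 158.49 + 20.417) = 1/179.91 = 0.005558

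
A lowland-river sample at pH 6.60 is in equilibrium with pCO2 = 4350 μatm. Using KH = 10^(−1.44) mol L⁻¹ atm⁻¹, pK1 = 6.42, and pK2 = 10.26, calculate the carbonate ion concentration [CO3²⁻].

[CO2*] = KH · pCO2 = 10^(−1.44) × 4350×10^-6 = 1.579×10^-4 mol/L
α₀ = 1/(1 + K1/[H⁺] + K1K2/[H⁺]²) = 1/(1 + 10^+0.18 + 10^-3.48) = 0.3978
DIC = [CO2*]/α₀ = 1.579×10^-4 / 0.3978 = 0.3970 mmol/L
[CO3²⁻] = α₂·DIC; α₂ = 0.0001317, so [CO3²⁻] = 0.0001317 × 0.3970 = 5.23×10^-5 mmol/L = 0.0523 μmol/L

[CO3²⁻] = 0.0523 μmol/L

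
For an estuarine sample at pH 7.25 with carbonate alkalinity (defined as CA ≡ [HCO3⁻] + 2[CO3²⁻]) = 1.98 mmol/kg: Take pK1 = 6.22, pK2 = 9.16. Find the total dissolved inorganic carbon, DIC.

DIC = 2.14 mmol/kg

CA = [HCO3⁻] + 2[CO3²⁻] = (α₁ + 2α₂)·DIC
At pH 7.25: [H⁺]/K1 = 10^-1.03 = 0.093325, K2/[H⁺] = 10^-1.91 = 0.012303
α₁ = 1/(1 + 0.093325 + 0.012303) = 1/1.1056 = 0.9045; α₂ = α₁·K2/[H⁺] = 0.01113
α₁ + 2α₂ = 0.9267
DIC = CA / (α₁ + 2α₂) = 1.98 / 0.9267 = 2.14 mmol/kg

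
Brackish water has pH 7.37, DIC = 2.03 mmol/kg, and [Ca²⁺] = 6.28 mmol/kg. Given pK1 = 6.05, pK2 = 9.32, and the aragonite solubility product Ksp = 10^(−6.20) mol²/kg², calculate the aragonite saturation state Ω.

α₂ = 1 / (1 + [H⁺]/K2 + [H⁺]²/(K1K2)) = 1 / (1 + 10^+1.95 + 10^+0.63)
   = 1 / (1 + 89.125 + 4.2658) = 1/94.391 = 0.01059
[CO3²⁻] = α₂ × DIC = 0.01059 × 2.03 = 0.02151 mmol/kg
Ksp = 10^(−6.20) = 6.310×10^-7
Ω = [Ca²⁺][CO3²⁻]/Ksp = (6.28×10^-3)(2.151×10^-5) / 6.310×10^-7 = 0.214

Ω = 0.214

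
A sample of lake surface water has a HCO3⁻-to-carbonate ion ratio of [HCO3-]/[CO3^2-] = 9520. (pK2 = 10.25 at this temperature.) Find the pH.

pH = 6.27

From K2 = [H⁺][CO3^2-]/[HCO3-]:  pH = pK2 − log₁₀([HCO3-]/[CO3^2-])
log₁₀(9520) = +3.979
pH = 10.25 − (+3.979) = 6.27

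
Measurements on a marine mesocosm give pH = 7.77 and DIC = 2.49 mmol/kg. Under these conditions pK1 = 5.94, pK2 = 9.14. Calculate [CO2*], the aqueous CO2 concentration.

α₀ = 1 / (1 + K1/[H⁺] + K1K2/[H⁺]²) = 1 / (1 + 10^+1.83 + 10^+0.46)
   = 1 / (1 + 67.608 + 2.8840) = 1/71.492 = 0.01399
[CO2*] = α₀ × DIC = 0.01399 × 2.49 = 0.0348 mmol/kg

[CO2*] = 0.0348 mmol/kg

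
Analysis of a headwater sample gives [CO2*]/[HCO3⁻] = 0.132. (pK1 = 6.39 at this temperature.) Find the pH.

From K1 = [H⁺][HCO3⁻]/[CO2*]:  pH = pK1 − log₁₀([CO2*]/[HCO3⁻])
log₁₀(0.132) = -0.879
pH = 6.39 − (-0.879) = 7.27

pH = 7.27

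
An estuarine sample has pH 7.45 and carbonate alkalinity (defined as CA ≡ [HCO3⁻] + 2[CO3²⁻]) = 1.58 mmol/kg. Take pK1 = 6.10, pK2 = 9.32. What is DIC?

DIC = 1.63 mmol/kg

CA = [HCO3⁻] + 2[CO3²⁻] = (α₁ + 2α₂)·DIC
At pH 7.45: [H⁺]/K1 = 10^-1.35 = 0.044668, K2/[H⁺] = 10^-1.87 = 0.013490
α₁ = 1/(1 + 0.044668 + 0.013490) = 1/1.0582 = 0.9450; α₂ = α₁·K2/[H⁺] = 0.01275
α₁ + 2α₂ = 0.9705
DIC = CA / (α₁ + 2α₂) = 1.58 / 0.9705 = 1.63 mmol/kg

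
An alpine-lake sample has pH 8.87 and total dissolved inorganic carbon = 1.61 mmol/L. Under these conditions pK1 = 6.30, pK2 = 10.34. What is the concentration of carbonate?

[CO3²⁻] = 0.0526 mmol/L

α₂ = 1 / (1 + [H⁺]/K2 + [H⁺]²/(K1K2)) = 1 / (1 + 10^+1.47 + 10^-1.10)
   = 1 / (1 + 29.512 + 0.079433) = 1/30.592 = 0.03269
[CO3²⁻] = α₂ × DIC = 0.03269 × 1.61 = 0.0526 mmol/L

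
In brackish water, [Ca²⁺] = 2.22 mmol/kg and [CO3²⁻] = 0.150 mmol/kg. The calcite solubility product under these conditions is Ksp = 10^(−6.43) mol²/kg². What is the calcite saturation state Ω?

Ω = 0.896

Ksp = 10^(−6.43) = 3.715×10^-7
Ω = [Ca²⁺][CO3²⁻]/Ksp = (2.22×10^-3)(0.150×10^-3) / 3.715×10^-7 = 0.896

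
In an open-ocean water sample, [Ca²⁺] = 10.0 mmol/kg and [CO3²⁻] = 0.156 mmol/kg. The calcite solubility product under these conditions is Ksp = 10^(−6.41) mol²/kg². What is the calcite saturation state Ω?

Ω = 4.01

Ksp = 10^(−6.41) = 3.890×10^-7
Ω = [Ca²⁺][CO3²⁻]/Ksp = (10.0×10^-3)(0.156×10^-3) / 3.890×10^-7 = 4.01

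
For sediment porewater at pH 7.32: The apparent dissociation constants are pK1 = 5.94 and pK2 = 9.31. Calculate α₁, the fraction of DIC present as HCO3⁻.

α₁ = 1 / (1 + [H⁺]/K1 + K2/[H⁺]) = 1 / (1 + 10^-1.38 + 10^-1.99)
   = 1 / (1 + 0.041687 + 0.010233) = 1/1.0519 = 0.9506

α₁ = 0.951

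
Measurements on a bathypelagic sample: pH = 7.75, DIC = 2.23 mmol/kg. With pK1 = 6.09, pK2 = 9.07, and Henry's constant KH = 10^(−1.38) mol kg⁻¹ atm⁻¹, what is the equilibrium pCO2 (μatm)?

pCO2 = 1090 μatm

α₀ = 1 / (1 + K1/[H⁺] + K1K2/[H⁺]²) = 1 / (1 + 10^+1.66 + 10^+0.34)
   = 1 / (1 + 45.709 + 2.1878) = 1/48.897 = 0.02045
[CO2*] = α₀ × DIC = 0.02045 × 2.23 = 0.04561 mmol/kg
pCO2 = [CO2*]/KH = 4.561×10^-5 / 4.169×10^-2 = 1090 μatm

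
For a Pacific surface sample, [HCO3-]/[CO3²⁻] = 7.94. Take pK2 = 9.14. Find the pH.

pH = 8.24

From K2 = [H⁺][CO3²⁻]/[HCO3-]:  pH = pK2 − log₁₀([HCO3-]/[CO3²⁻])
log₁₀(7.94) = +0.900
pH = 9.14 − (+0.900) = 8.24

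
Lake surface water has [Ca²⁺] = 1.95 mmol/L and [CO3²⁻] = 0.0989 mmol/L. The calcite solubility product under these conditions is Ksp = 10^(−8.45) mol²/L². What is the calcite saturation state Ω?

Ksp = 10^(−8.45) = 3.548×10^-9
Ω = [Ca²⁺][CO3²⁻]/Ksp = (1.95×10^-3)(0.0989×10^-3) / 3.548×10^-9 = 54.4

Ω = 54.4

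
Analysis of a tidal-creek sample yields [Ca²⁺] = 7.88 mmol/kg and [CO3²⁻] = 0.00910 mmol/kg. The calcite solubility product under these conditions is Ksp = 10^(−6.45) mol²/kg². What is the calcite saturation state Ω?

Ω = 0.202

Ksp = 10^(−6.45) = 3.548×10^-7
Ω = [Ca²⁺][CO3²⁻]/Ksp = (7.88×10^-3)(0.00910×10^-3) / 3.548×10^-7 = 0.202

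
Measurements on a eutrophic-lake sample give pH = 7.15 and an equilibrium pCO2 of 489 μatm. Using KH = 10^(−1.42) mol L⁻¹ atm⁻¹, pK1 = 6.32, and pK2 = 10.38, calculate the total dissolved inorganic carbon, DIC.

DIC = 0.144 mmol/L

[CO2*] = KH · pCO2 = 10^(−1.42) × 489×10^-6 = 1.859×10^-5 mol/L
α₀ = 1/(1 + K1/[H⁺] + K1K2/[H⁺]²) = 1/(1 + 10^+0.83 + 10^-2.40) = 0.1288
DIC = [CO2*]/α₀ = 1.859×10^-5 / 0.1288 = 0.144 mmol/L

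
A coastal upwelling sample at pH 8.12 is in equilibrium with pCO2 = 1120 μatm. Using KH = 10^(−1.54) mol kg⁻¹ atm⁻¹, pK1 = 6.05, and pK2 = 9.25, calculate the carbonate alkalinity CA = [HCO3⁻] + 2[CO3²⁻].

[CO2*] = KH · pCO2 = 10^(−1.54) × 1120×10^-6 = 3.230×10^-5 mol/kg
α₀ = 1/(1 + K1/[H⁺] + K1K2/[H⁺]²) = 1/(1 + 10^+2.07 + 10^+0.94) = 0.007862
DIC = [CO2*]/α₀ = 3.230×10^-5 / 0.007862 = 4.109 mmol/kg
CA = (α₁ + 2α₂)·DIC = (0.9237 + 2×0.06847) × 4.109 = 4.36 mmol/kg

CA = 4.36 mmol/kg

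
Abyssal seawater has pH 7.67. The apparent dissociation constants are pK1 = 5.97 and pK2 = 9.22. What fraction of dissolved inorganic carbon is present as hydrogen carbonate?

α₁ = 0.954

α₁ = 1 / (1 + [H⁺]/K1 + K2/[H⁺]) = 1 / (1 + 10^-1.70 + 10^-1.55)
   = 1 / (1 + 0.019953 + 0.028184) = 1/1.0481 = 0.9541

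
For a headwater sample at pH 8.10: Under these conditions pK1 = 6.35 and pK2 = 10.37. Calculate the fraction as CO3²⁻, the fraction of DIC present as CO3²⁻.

α₂ = 0.00525

α₂ = 1 / (1 + [H⁺]/K2 + [H⁺]²/(K1K2)) = 1 / (1 + 10^+2.27 + 10^+0.52)
   = 1 / (1 + 186.21 + 3.3113) = 1/190.52 = 0.005249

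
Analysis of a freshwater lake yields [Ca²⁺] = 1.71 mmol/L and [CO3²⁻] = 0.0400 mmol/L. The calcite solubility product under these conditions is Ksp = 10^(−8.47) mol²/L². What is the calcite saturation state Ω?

Ksp = 10^(−8.47) = 3.388×10^-9
Ω = [Ca²⁺][CO3²⁻]/Ksp = (1.71×10^-3)(0.0400×10^-3) / 3.388×10^-9 = 20.2

Ω = 20.2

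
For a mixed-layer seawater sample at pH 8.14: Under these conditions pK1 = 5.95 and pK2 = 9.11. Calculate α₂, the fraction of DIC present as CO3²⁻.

α₂ = 1 / (1 + [H⁺]/K2 + [H⁺]²/(K1K2)) = 1 / (1 + 10^+0.97 + 10^-1.22)
   = 1 / (1 + 9.3325 + 0.060256) = 1/10.393 = 0.09622

α₂ = 0.0962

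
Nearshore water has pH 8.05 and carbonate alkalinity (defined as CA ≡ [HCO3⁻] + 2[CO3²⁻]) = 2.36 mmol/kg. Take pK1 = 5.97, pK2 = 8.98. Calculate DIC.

DIC = 2.15 mmol/kg

CA = [HCO3⁻] + 2[CO3²⁻] = (α₁ + 2α₂)·DIC
At pH 8.05: [H⁺]/K1 = 10^-2.08 = 0.0083176, K2/[H⁺] = 10^-0.93 = 0.11749
α₁ = 1/(1 + 0.0083176 + 0.11749) = 1/1.1258 = 0.8883; α₂ = α₁·K2/[H⁺] = 0.1044
α₁ + 2α₂ = 1.0970
DIC = CA / (α₁ + 2α₂) = 2.36 / 1.0970 = 2.15 mmol/kg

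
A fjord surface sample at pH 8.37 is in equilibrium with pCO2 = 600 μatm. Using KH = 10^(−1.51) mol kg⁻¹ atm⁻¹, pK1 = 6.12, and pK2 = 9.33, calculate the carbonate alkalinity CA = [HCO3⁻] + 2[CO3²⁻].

CA = 4.02 mmol/kg

[CO2*] = KH · pCO2 = 10^(−1.51) × 600×10^-6 = 1.854×10^-5 mol/kg
α₀ = 1/(1 + K1/[H⁺] + K1K2/[H⁺]²) = 1/(1 + 10^+2.25 + 10^+1.29) = 0.005042
DIC = [CO2*]/α₀ = 1.854×10^-5 / 0.005042 = 3.677 mmol/kg
CA = (α₁ + 2α₂)·DIC = (0.8966 + 2×0.09831) × 3.677 = 4.02 mmol/kg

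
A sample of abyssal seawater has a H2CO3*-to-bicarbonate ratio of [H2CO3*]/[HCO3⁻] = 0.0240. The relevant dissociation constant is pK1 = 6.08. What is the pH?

pH = 7.70

From K1 = [H⁺][HCO3⁻]/[H2CO3*]:  pH = pK1 − log₁₀([H2CO3*]/[HCO3⁻])
log₁₀(0.0240) = -1.620
pH = 6.08 − (-1.620) = 7.70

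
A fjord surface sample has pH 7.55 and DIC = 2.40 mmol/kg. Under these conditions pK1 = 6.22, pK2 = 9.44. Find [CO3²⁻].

[CO3²⁻] = 0.0292 mmol/kg

α₂ = 1 / (1 + [H⁺]/K2 + [H⁺]²/(K1K2)) = 1 / (1 + 10^+1.89 + 10^+0.56)
   = 1 / (1 + 77.625 + 3.6308) = 1/82.255 = 0.01216
[CO3²⁻] = α₂ × DIC = 0.01216 × 2.40 = 0.0292 mmol/kg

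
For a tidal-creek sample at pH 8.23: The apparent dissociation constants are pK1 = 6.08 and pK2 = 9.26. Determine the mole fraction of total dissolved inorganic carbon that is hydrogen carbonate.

α₁ = 1 / (1 + [H⁺]/K1 + K2/[H⁺]) = 1 / (1 + 10^-2.15 + 10^-1.03)
   = 1 / (1 + 0.0070795 + 0.093325) = 1/1.1004 = 0.9088

α₁ = 0.909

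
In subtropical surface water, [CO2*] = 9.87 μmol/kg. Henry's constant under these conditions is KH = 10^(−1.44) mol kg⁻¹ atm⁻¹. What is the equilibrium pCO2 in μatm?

pCO2 = 272 μatm

KH = 10^(−1.44) = 3.631×10^-2 mol kg⁻¹ atm⁻¹
pCO2 = [CO2*]/KH = 9.87×10^-6 / 3.631×10^-2 = 2.72×10^-4 atm = 272 μatm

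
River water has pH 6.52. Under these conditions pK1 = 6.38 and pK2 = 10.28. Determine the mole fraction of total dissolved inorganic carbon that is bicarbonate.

α₁ = 0.580

α₁ = 1 / (1 + [H⁺]/K1 + K2/[H⁺]) = 1 / (1 + 10^-0.14 + 10^-3.76)
   = 1 / (1 + 0.72444 + 0.00017378) = 1/1.7246 = 0.5798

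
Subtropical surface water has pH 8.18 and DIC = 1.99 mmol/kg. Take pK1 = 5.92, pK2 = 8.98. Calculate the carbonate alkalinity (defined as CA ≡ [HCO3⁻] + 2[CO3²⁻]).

CA = 2.25 mmol/kg

CA = [HCO3⁻] + 2[CO3²⁻] = (α₁ + 2α₂)·DIC
At pH 8.18: [H⁺]/K1 = 10^-2.26 = 0.0054954, K2/[H⁺] = 10^-0.80 = 0.15849
α₁ = 1/(1 + 0.0054954 + 0.15849) = 1/1.1640 = 0.8591; α₂ = α₁·K2/[H⁺] = 0.1362
α₁ + 2α₂ = 1.1314
CA = 1.1314 × 1.99 = 2.25 mmol/kg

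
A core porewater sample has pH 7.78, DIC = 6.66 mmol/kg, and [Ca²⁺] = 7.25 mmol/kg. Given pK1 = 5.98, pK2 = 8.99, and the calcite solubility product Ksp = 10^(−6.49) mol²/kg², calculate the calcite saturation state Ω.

α₂ = 1 / (1 + [H⁺]/K2 + [H⁺]²/(K1K2)) = 1 / (1 + 10^+1.21 + 10^-0.59)
   = 1 / (1 + 16.218 + 0.25704) = 1/17.475 = 0.05722
[CO3²⁻] = α₂ × DIC = 0.05722 × 6.66 = 0.3811 mmol/kg
Ksp = 10^(−6.49) = 3.236×10^-7
Ω = [Ca²⁺][CO3²⁻]/Ksp = (7.25×10^-3)(3.811×10^-4) / 3.236×10^-7 = 8.54

Ω = 8.54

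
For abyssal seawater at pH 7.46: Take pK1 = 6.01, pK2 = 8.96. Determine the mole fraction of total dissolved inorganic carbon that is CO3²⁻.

α₂ = 0.0296

α₂ = 1 / (1 + [H⁺]/K2 + [H⁺]²/(K1K2)) = 1 / (1 + 10^+1.50 + 10^+0.05)
   = 1 / (1 + 31.623 + 1.1220) = 1/33.745 = 0.02963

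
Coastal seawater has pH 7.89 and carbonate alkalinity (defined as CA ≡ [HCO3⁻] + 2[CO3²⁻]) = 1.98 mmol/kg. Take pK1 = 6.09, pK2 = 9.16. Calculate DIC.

DIC = 1.91 mmol/kg

CA = [HCO3⁻] + 2[CO3²⁻] = (α₁ + 2α₂)·DIC
At pH 7.89: [H⁺]/K1 = 10^-1.80 = 0.015849, K2/[H⁺] = 10^-1.27 = 0.053703
α₁ = 1/(1 + 0.015849 + 0.053703) = 1/1.0696 = 0.9350; α₂ = α₁·K2/[H⁺] = 0.05021
α₁ + 2α₂ = 1.0354
DIC = CA / (α₁ + 2α₂) = 1.98 / 1.0354 = 1.91 mmol/kg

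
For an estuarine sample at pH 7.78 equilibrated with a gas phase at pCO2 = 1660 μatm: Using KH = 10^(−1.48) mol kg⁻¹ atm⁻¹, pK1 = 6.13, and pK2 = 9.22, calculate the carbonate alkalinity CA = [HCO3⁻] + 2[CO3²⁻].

[CO2*] = KH · pCO2 = 10^(−1.48) × 1660×10^-6 = 5.497×10^-5 mol/kg
α₀ = 1/(1 + K1/[H⁺] + K1K2/[H⁺]²) = 1/(1 + 10^+1.65 + 10^+0.21) = 0.02115
DIC = [CO2*]/α₀ = 5.497×10^-5 / 0.02115 = 2.599 mmol/kg
CA = (α₁ + 2α₂)·DIC = (0.9446 + 2×0.03429) × 2.599 = 2.63 mmol/kg

CA = 2.63 mmol/kg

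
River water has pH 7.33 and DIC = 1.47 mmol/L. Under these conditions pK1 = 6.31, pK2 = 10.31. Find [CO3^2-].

α₂ = 1 / (1 + [H⁺]/K2 + [H⁺]²/(K1K2)) = 1 / (1 + 10^+2.98 + 10^+1.96)
   = 1 / (1 + 954.99 + 91.201) = 1/1047.2 = 0.0009549
[CO3²⁻] = α₂ × DIC = 0.0009549 × 1.47 = 0.00140 mmol/L = 1.40 μmol/L

[CO3²⁻] = 1.40 μmol/L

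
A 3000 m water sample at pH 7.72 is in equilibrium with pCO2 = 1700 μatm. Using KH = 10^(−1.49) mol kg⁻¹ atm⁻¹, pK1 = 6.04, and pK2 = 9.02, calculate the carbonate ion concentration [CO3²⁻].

[CO2*] = KH · pCO2 = 10^(−1.49) × 1700×10^-6 = 5.501×10^-5 mol/kg
α₀ = 1/(1 + K1/[H⁺] + K1K2/[H⁺]²) = 1/(1 + 10^+1.68 + 10^+0.38) = 0.01951
DIC = [CO2*]/α₀ = 5.501×10^-5 / 0.01951 = 2.820 mmol/kg
[CO3²⁻] = α₂·DIC; α₂ = 0.04680, so [CO3²⁻] = 0.04680 × 2.820 = 0.132 mmol/kg

[CO3²⁻] = 0.132 mmol/kg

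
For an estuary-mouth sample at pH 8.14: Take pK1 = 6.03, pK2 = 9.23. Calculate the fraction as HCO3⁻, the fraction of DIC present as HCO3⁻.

α₁ = 1 / (1 + [H⁺]/K1 + K2/[H⁺]) = 1 / (1 + 10^-2.11 + 10^-1.09)
   = 1 / (1 + 0.0077625 + 0.081283) = 1/1.0890 = 0.9182

α₁ = 0.918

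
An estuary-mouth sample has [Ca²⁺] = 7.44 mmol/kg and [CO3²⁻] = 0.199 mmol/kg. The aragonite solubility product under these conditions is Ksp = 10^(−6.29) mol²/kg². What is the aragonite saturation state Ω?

Ksp = 10^(−6.29) = 5.129×10^-7
Ω = [Ca²⁺][CO3²⁻]/Ksp = (7.44×10^-3)(0.199×10^-3) / 5.129×10^-7 = 2.89

Ω = 2.89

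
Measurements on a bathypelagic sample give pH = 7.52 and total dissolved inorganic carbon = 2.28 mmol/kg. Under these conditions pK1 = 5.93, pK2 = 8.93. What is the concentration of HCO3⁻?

α₁ = 1 / (1 + [H⁺]/K1 + K2/[H⁺]) = 1 / (1 + 10^-1.59 + 10^-1.41)
   = 1 / (1 + 0.025704 + 0.038905) = 1/1.0646 = 0.9393
[HCO3⁻] = α₁ × DIC = 0.9393 × 2.28 = 2.14 mmol/kg

[HCO3⁻] = 2.14 mmol/kg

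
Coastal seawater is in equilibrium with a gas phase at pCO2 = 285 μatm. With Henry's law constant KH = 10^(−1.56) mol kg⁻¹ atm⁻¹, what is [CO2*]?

[CO2*] = 7.85 μmol/kg

KH = 10^(−1.56) = 2.754×10^-2 mol kg⁻¹ atm⁻¹
[CO2*] = KH · pCO2 = 2.754×10^-2 × 285×10^-6 atm = 7.85×10^-6 mol/kg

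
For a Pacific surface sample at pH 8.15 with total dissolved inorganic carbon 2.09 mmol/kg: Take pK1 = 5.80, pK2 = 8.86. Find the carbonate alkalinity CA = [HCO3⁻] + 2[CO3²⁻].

CA = [HCO3⁻] + 2[CO3²⁻] = (α₁ + 2α₂)·DIC
At pH 8.15: [H⁺]/K1 = 10^-2.35 = 0.0044668, K2/[H⁺] = 10^-0.71 = 0.19498
α₁ = 1/(1 + 0.0044668 + 0.19498) = 1/1.1995 = 0.8337; α₂ = α₁·K2/[H⁺] = 0.1626
α₁ + 2α₂ = 1.1588
CA = 1.1588 × 2.09 = 2.42 mmol/kg

CA = 2.42 mmol/kg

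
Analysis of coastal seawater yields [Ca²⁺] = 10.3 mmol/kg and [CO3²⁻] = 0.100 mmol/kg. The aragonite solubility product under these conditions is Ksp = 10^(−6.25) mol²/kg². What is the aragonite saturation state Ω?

Ksp = 10^(−6.25) = 5.623×10^-7
Ω = [Ca²⁺][CO3²⁻]/Ksp = (10.3×10^-3)(0.100×10^-3) / 5.623×10^-7 = 1.83

Ω = 1.83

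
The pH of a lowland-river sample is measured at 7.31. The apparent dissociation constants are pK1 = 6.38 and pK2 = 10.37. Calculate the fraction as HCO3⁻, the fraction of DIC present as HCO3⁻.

α₁ = 0.894

α₁ = 1 / (1 + [H⁺]/K1 + K2/[H⁺]) = 1 / (1 + 10^-0.93 + 10^-3.06)
   = 1 / (1 + 0.11749 + 0.00087096) = 1/1.1184 = 0.8942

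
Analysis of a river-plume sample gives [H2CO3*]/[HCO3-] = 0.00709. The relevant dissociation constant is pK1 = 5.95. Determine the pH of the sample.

From K1 = [H⁺][HCO3-]/[H2CO3*]:  pH = pK1 − log₁₀([H2CO3*]/[HCO3-])
log₁₀(0.00709) = -2.149
pH = 5.95 − (-2.149) = 8.10

pH = 8.10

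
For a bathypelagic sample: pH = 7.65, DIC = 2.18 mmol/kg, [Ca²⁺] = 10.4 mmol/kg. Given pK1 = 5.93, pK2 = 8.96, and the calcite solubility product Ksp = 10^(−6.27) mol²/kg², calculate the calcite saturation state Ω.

Ω = 1.94

α₂ = 1 / (1 + [H⁺]/K2 + [H⁺]²/(K1K2)) = 1 / (1 + 10^+1.31 + 10^-0.41)
   = 1 / (1 + 20.417 + 0.38905) = 1/21.806 = 0.04586
[CO3²⁻] = α₂ × DIC = 0.04586 × 2.18 = 0.09997 mmol/kg
Ksp = 10^(−6.27) = 5.370×10^-7
Ω = [Ca²⁺][CO3²⁻]/Ksp = (10.4×10^-3)(9.997×10^-5) / 5.370×10^-7 = 1.94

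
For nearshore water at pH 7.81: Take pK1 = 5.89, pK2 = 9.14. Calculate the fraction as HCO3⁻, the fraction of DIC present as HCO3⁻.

α₁ = 0.944

α₁ = 1 / (1 + [H⁺]/K1 + K2/[H⁺]) = 1 / (1 + 10^-1.92 + 10^-1.33)
   = 1 / (1 + 0.012023 + 0.046774) = 1/1.0588 = 0.9445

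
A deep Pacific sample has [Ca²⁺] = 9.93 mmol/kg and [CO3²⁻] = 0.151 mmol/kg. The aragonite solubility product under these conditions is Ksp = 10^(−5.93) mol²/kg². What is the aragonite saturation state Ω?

Ksp = 10^(−5.93) = 1.175×10^-6
Ω = [Ca²⁺][CO3²⁻]/Ksp = (9.93×10^-3)(0.151×10^-3) / 1.175×10^-6 = 1.28

Ω = 1.28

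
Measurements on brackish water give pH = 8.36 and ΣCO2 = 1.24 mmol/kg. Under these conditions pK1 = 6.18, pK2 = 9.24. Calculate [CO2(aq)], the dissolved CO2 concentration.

α₀ = 1 / (1 + K1/[H⁺] + K1K2/[H⁺]²) = 1 / (1 + 10^+2.18 + 10^+1.30)
   = 1 / (1 + 151.36 + 19.953) = 1/172.31 = 0.005804
[CO2*] = α₀ × DIC = 0.005804 × 1.24 = 0.00720 mmol/kg = 7.20 μmol/kg

[CO2*] = 7.20 μmol/kg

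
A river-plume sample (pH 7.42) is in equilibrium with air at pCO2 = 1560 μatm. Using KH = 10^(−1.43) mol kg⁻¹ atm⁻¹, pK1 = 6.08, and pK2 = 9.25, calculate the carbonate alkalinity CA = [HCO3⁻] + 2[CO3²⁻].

[CO2*] = KH · pCO2 = 10^(−1.43) × 1560×10^-6 = 5.796×10^-5 mol/kg
α₀ = 1/(1 + K1/[H⁺] + K1K2/[H⁺]²) = 1/(1 + 10^+1.34 + 10^-0.49) = 0.04310
DIC = [CO2*]/α₀ = 5.796×10^-5 / 0.04310 = 1.345 mmol/kg
CA = (α₁ + 2α₂)·DIC = (0.9430 + 2×0.01395) × 1.345 = 1.31 mmol/kg

CA = 1.31 mmol/kg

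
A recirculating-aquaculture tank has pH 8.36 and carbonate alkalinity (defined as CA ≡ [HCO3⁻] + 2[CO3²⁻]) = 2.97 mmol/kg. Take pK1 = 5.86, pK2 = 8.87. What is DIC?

DIC = 2.41 mmol/kg

CA = [HCO3⁻] + 2[CO3²⁻] = (α₁ + 2α₂)·DIC
At pH 8.36: [H⁺]/K1 = 10^-2.50 = 0.0031623, K2/[H⁺] = 10^-0.51 = 0.30903
α₁ = 1/(1 + 0.0031623 + 0.30903) = 1/1.3122 = 0.7621; α₂ = α₁·K2/[H⁺] = 0.2355
α₁ + 2α₂ = 1.2331
DIC = CA / (α₁ + 2α₂) = 2.97 / 1.2331 = 2.41 mmol/kg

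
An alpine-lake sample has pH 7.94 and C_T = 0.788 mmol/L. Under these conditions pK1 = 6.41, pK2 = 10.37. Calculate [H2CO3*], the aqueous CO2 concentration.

α₀ = 1 / (1 + K1/[H⁺] + K1K2/[H⁺]²) = 1 / (1 + 10^+1.53 + 10^-0.90)
   = 1 / (1 + 33.884 + 0.12589) = 1/35.010 = 0.02856
[CO2*] = α₀ × DIC = 0.02856 × 0.788 = 0.0225 mmol/L

[CO2*] = 0.0225 mmol/L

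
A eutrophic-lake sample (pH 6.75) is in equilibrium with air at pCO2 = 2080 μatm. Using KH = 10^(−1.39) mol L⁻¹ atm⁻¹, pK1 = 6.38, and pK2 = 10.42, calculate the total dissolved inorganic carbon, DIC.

[CO2*] = KH · pCO2 = 10^(−1.39) × 2080×10^-6 = 8.474×10^-5 mol/L
α₀ = 1/(1 + K1/[H⁺] + K1K2/[H⁺]²) = 1/(1 + 10^+0.37 + 10^-3.30) = 0.2990
DIC = [CO2*]/α₀ = 8.474×10^-5 / 0.2990 = 0.283 mmol/L

DIC = 0.283 mmol/L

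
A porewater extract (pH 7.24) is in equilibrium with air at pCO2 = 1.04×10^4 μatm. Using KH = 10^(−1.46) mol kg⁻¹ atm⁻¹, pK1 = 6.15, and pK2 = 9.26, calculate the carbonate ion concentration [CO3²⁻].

[CO3²⁻] = 0.0424 mmol/kg

[CO2*] = KH · pCO2 = 10^(−1.46) × 1.04×10^4×10^-6 = 3.606×10^-4 mol/kg
α₀ = 1/(1 + K1/[H⁺] + K1K2/[H⁺]²) = 1/(1 + 10^+1.09 + 10^-0.93) = 0.07451
DIC = [CO2*]/α₀ = 3.606×10^-4 / 0.07451 = 4.839 mmol/kg
[CO3²⁻] = α₂·DIC; α₂ = 0.008755, so [CO3²⁻] = 0.008755 × 4.839 = 0.0424 mmol/kg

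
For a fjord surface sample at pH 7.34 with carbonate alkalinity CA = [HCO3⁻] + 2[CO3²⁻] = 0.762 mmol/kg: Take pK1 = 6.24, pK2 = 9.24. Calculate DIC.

DIC = 0.812 mmol/kg

CA = [HCO3⁻] + 2[CO3²⁻] = (α₁ + 2α₂)·DIC
At pH 7.34: [H⁺]/K1 = 10^-1.10 = 0.079433, K2/[H⁺] = 10^-1.90 = 0.012589
α₁ = 1/(1 + 0.079433 + 0.012589) = 1/1.0920 = 0.9157; α₂ = α₁·K2/[H⁺] = 0.01153
α₁ + 2α₂ = 0.9388
DIC = CA / (α₁ + 2α₂) = 0.762 / 0.9388 = 0.812 mmol/kg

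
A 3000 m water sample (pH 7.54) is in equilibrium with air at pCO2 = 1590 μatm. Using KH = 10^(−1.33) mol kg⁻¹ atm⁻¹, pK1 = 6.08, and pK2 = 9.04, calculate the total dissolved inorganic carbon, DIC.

[CO2*] = KH · pCO2 = 10^(−1.33) × 1590×10^-6 = 7.437×10^-5 mol/kg
α₀ = 1/(1 + K1/[H⁺] + K1K2/[H⁺]²) = 1/(1 + 10^+1.46 + 10^-0.04) = 0.03252
DIC = [CO2*]/α₀ = 7.437×10^-5 / 0.03252 = 2.29 mmol/kg

DIC = 2.29 mmol/kg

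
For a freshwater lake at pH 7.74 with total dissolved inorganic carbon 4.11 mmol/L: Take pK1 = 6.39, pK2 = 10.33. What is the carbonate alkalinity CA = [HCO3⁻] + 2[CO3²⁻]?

CA = 3.94 mmol/L

CA = [HCO3⁻] + 2[CO3²⁻] = (α₁ + 2α₂)·DIC
At pH 7.74: [H⁺]/K1 = 10^-1.35 = 0.044668, K2/[H⁺] = 10^-2.59 = 0.0025704
α₁ = 1/(1 + 0.044668 + 0.0025704) = 1/1.0472 = 0.9549; α₂ = α₁·K2/[H⁺] = 0.002454
α₁ + 2α₂ = 0.9598
CA = 0.9598 × 4.11 = 3.94 mmol/L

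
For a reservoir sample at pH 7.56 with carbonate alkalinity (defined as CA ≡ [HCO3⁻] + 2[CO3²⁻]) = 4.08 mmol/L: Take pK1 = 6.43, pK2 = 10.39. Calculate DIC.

CA = [HCO3⁻] + 2[CO3²⁻] = (α₁ + 2α₂)·DIC
At pH 7.56: [H⁺]/K1 = 10^-1.13 = 0.074131, K2/[H⁺] = 10^-2.83 = 0.0014791
α₁ = 1/(1 + 0.074131 + 0.0014791) = 1/1.0756 = 0.9297; α₂ = α₁·K2/[H⁺] = 0.001375
α₁ + 2α₂ = 0.9325
DIC = CA / (α₁ + 2α₂) = 4.08 / 0.9325 = 4.38 mmol/L

DIC = 4.38 mmol/L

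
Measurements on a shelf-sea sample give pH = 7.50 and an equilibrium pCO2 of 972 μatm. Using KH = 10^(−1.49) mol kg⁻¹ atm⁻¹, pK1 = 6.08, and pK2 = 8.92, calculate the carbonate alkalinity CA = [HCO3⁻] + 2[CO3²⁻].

CA = 0.890 mmol/kg

[CO2*] = KH · pCO2 = 10^(−1.49) × 972×10^-6 = 3.145×10^-5 mol/kg
α₀ = 1/(1 + K1/[H⁺] + K1K2/[H⁺]²) = 1/(1 + 10^+1.42 + 10^+0.00) = 0.03533
DIC = [CO2*]/α₀ = 3.145×10^-5 / 0.03533 = 0.8902 mmol/kg
CA = (α₁ + 2α₂)·DIC = (0.9293 + 2×0.03533) × 0.8902 = 0.890 mmol/kg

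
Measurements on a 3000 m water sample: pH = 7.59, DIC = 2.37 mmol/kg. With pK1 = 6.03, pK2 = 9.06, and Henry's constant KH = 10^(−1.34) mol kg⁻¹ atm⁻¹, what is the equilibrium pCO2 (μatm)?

α₀ = 1 / (1 + K1/[H⁺] + K1K2/[H⁺]²) = 1 / (1 + 10^+1.56 + 10^+0.09)
   = 1 / (1 + 36.308 + 1.2303) = 1/38.538 = 0.02595
[CO2*] = α₀ × DIC = 0.02595 × 2.37 = 0.06150 mmol/kg
pCO2 = [CO2*]/KH = 6.150×10^-5 / 4.571×10^-2 = 1350 μatm

pCO2 = 1350 μatm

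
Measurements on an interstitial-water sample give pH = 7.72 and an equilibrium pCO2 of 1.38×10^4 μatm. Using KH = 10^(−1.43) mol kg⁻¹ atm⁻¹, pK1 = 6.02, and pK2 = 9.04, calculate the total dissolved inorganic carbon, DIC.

[CO2*] = KH · pCO2 = 10^(−1.43) × 1.38×10^4×10^-6 = 5.127×10^-4 mol/kg
α₀ = 1/(1 + K1/[H⁺] + K1K2/[H⁺]²) = 1/(1 + 10^+1.70 + 10^+0.38) = 0.01869
DIC = [CO2*]/α₀ = 5.127×10^-4 / 0.01869 = 27.4 mmol/kg

DIC = 27.4 mmol/kg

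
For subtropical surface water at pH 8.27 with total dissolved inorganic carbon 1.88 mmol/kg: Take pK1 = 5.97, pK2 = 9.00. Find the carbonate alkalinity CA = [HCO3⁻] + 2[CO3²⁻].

CA = 2.17 mmol/kg

CA = [HCO3⁻] + 2[CO3²⁻] = (α₁ + 2α₂)·DIC
At pH 8.27: [H⁺]/K1 = 10^-2.30 = 0.0050119, K2/[H⁺] = 10^-0.73 = 0.18621
α₁ = 1/(1 + 0.0050119 + 0.18621) = 1/1.1912 = 0.8395; α₂ = α₁·K2/[H⁺] = 0.1563
α₁ + 2α₂ = 1.1521
CA = 1.1521 × 1.88 = 2.17 mmol/kg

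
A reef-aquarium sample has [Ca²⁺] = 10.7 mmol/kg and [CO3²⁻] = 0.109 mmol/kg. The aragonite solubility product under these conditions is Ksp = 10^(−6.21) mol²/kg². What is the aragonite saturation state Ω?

Ksp = 10^(−6.21) = 6.166×10^-7
Ω = [Ca²⁺][CO3²⁻]/Ksp = (10.7×10^-3)(0.109×10^-3) / 6.166×10^-7 = 1.89

Ω = 1.89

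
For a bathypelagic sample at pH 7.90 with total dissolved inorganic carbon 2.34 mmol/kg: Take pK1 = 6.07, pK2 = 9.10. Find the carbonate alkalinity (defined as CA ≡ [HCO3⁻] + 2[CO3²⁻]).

CA = [HCO3⁻] + 2[CO3²⁻] = (α₁ + 2α₂)·DIC
At pH 7.90: [H⁺]/K1 = 10^-1.83 = 0.014791, K2/[H⁺] = 10^-1.20 = 0.063096
α₁ = 1/(1 + 0.014791 + 0.063096) = 1/1.0779 = 0.9277; α₂ = α₁·K2/[H⁺] = 0.05854
α₁ + 2α₂ = 1.0448
CA = 1.0448 × 2.34 = 2.44 mmol/kg

CA = 2.44 mmol/kg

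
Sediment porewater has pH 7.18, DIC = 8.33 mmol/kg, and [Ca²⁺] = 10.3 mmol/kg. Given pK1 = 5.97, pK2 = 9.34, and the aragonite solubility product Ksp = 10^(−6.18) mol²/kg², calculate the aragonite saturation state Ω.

Ω = 0.841

α₂ = 1 / (1 + [H⁺]/K2 + [H⁺]²/(K1K2)) = 1 / (1 + 10^+2.16 + 10^+0.95)
   = 1 / (1 + 144.54 + 8.9125) = 1/154.46 = 0.006474
[CO3²⁻] = α₂ × DIC = 0.006474 × 8.33 = 0.05393 mmol/kg
Ksp = 10^(−6.18) = 6.607×10^-7
Ω = [Ca²⁺][CO3²⁻]/Ksp = (10.3×10^-3)(5.393×10^-5) / 6.607×10^-7 = 0.841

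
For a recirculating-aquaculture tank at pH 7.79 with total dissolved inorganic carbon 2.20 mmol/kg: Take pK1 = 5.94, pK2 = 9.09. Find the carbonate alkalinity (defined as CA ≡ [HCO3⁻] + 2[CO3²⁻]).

CA = 2.27 mmol/kg

CA = [HCO3⁻] + 2[CO3²⁻] = (α₁ + 2α₂)·DIC
At pH 7.79: [H⁺]/K1 = 10^-1.85 = 0.014125, K2/[H⁺] = 10^-1.30 = 0.050119
α₁ = 1/(1 + 0.014125 + 0.050119) = 1/1.0642 = 0.9396; α₂ = α₁·K2/[H⁺] = 0.04709
α₁ + 2α₂ = 1.0338
CA = 1.0338 × 2.20 = 2.27 mmol/kg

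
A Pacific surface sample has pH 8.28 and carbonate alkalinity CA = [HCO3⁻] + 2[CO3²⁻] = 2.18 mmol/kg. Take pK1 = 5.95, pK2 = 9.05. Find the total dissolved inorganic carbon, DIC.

CA = [HCO3⁻] + 2[CO3²⁻] = (α₁ + 2α₂)·DIC
At pH 8.28: [H⁺]/K1 = 10^-2.33 = 0.0046774, K2/[H⁺] = 10^-0.77 = 0.16982
α₁ = 1/(1 + 0.0046774 + 0.16982) = 1/1.1745 = 0.8514; α₂ = α₁·K2/[H⁺] = 0.1446
α₁ + 2α₂ = 1.1406
DIC = CA / (α₁ + 2α₂) = 2.18 / 1.1406 = 1.91 mmol/kg

DIC = 1.91 mmol/kg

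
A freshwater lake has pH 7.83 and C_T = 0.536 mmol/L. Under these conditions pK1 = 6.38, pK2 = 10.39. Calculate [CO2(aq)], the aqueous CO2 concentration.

α₀ = 1 / (1 + K1/[H⁺] + K1K2/[H⁺]²) = 1 / (1 + 10^+1.45 + 10^-1.11)
   = 1 / (1 + 28.184 + 0.077625) = 1/29.261 = 0.03417
[CO2*] = α₀ × DIC = 0.03417 × 0.536 = 0.0183 mmol/L = 18.3 μmol/L

[CO2*] = 18.3 μmol/L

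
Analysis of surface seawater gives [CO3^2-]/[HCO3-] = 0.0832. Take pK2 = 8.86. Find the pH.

From K2 = [H⁺][CO3^2-]/[HCO3-]:  pH = pK2 + log₁₀([CO3^2-]/[HCO3-])
log₁₀(0.0832) = -1.080
pH = 8.86 + (-1.080) = 7.78

pH = 7.78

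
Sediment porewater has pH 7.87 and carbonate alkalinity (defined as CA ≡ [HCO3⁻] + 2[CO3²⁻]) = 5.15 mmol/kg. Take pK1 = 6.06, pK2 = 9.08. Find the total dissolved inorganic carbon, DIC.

CA = [HCO3⁻] + 2[CO3²⁻] = (α₁ + 2α₂)·DIC
At pH 7.87: [H⁺]/K1 = 10^-1.81 = 0.015488, K2/[H⁺] = 10^-1.21 = 0.061660
α₁ = 1/(1 + 0.015488 + 0.061660) = 1/1.0771 = 0.9284; α₂ = α₁·K2/[H⁺] = 0.05724
α₁ + 2α₂ = 1.0429
DIC = CA / (α₁ + 2α₂) = 5.15 / 1.0429 = 4.94 mmol/kg

DIC = 4.94 mmol/kg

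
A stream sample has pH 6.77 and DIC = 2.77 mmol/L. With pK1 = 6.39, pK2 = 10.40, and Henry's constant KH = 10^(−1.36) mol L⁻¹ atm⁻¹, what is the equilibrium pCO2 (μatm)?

α₀ = 1 / (1 + K1/[H⁺] + K1K2/[H⁺]²) = 1 / (1 + 10^+0.38 + 10^-3.25)
   = 1 / (1 + 2.3988 + 0.00056234) = 1/3.3994 = 0.2942
[CO2*] = α₀ × DIC = 0.2942 × 2.77 = 0.8149 mmol/L
pCO2 = [CO2*]/KH = 8.149×10^-4 / 4.365×10^-2 = 1.87×10^4 μatm

pCO2 = 1.87×10^4 μatm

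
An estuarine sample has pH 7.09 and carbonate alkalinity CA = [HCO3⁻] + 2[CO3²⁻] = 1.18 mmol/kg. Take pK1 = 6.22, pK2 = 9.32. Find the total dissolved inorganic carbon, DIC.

CA = [HCO3⁻] + 2[CO3²⁻] = (α₁ + 2α₂)·DIC
At pH 7.09: [H⁺]/K1 = 10^-0.87 = 0.13490, K2/[H⁺] = 10^-2.23 = 0.0058884
α₁ = 1/(1 + 0.13490 + 0.0058884) = 1/1.1408 = 0.8766; α₂ = α₁·K2/[H⁺] = 0.005162
α₁ + 2α₂ = 0.8869
DIC = CA / (α₁ + 2α₂) = 1.18 / 0.8869 = 1.33 mmol/kg

DIC = 1.33 mmol/kg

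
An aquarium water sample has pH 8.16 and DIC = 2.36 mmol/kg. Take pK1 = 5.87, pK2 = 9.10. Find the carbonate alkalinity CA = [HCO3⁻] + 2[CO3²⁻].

CA = [HCO3⁻] + 2[CO3²⁻] = (α₁ + 2α₂)·DIC
At pH 8.16: [H⁺]/K1 = 10^-2.29 = 0.0051286, K2/[H⁺] = 10^-0.94 = 0.11482
α₁ = 1/(1 + 0.0051286 + 0.11482) = 1/1.1199 = 0.8929; α₂ = α₁·K2/[H⁺] = 0.1025
α₁ + 2α₂ = 1.0979
CA = 1.0979 × 2.36 = 2.59 mmol/kg

CA = 2.59 mmol/kg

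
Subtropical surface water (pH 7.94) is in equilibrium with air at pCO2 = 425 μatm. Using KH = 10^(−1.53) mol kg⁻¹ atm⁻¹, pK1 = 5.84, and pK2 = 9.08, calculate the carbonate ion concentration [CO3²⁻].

[CO3²⁻] = 0.114 mmol/kg

[CO2*] = KH · pCO2 = 10^(−1.53) × 425×10^-6 = 1.254×10^-5 mol/kg
α₀ = 1/(1 + K1/[H⁺] + K1K2/[H⁺]²) = 1/(1 + 10^+2.10 + 10^+0.96) = 0.007352
DIC = [CO2*]/α₀ = 1.254×10^-5 / 0.007352 = 1.706 mmol/kg
[CO3²⁻] = α₂·DIC; α₂ = 0.06705, so [CO3²⁻] = 0.06705 × 1.706 = 0.114 mmol/kg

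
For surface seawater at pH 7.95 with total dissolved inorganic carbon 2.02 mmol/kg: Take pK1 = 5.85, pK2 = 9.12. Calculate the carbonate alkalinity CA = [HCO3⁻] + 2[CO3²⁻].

CA = 2.13 mmol/kg

CA = [HCO3⁻] + 2[CO3²⁻] = (α₁ + 2α₂)·DIC
At pH 7.95: [H⁺]/K1 = 10^-2.10 = 0.0079433, K2/[H⁺] = 10^-1.17 = 0.067608
α₁ = 1/(1 + 0.0079433 + 0.067608) = 1/1.0756 = 0.9298; α₂ = α₁·K2/[H⁺] = 0.06286
α₁ + 2α₂ = 1.0555
CA = 1.0555 × 2.02 = 2.13 mmol/kg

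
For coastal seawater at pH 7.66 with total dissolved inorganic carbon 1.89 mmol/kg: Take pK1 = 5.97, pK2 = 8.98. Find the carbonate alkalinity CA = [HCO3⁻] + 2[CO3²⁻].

CA = [HCO3⁻] + 2[CO3²⁻] = (α₁ + 2α₂)·DIC
At pH 7.66: [H⁺]/K1 = 10^-1.69 = 0.020417, K2/[H⁺] = 10^-1.32 = 0.047863
α₁ = 1/(1 + 0.020417 + 0.047863) = 1/1.0683 = 0.9361; α₂ = α₁·K2/[H⁺] = 0.04480
α₁ + 2α₂ = 1.0257
CA = 1.0257 × 1.89 = 1.94 mmol/kg

CA = 1.94 mmol/kg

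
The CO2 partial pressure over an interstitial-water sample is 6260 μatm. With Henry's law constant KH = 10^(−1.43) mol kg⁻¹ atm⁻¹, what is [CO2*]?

[CO2*] = 233 μmol/kg

KH = 10^(−1.43) = 3.715×10^-2 mol kg⁻¹ atm⁻¹
[CO2*] = KH · pCO2 = 3.715×10^-2 × 6260×10^-6 atm = 2.33×10^-4 mol/kg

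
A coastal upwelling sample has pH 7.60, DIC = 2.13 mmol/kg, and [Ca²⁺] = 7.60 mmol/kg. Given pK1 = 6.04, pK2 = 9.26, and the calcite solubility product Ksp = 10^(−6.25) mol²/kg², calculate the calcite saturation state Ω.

Ω = 0.600

α₂ = 1 / (1 + [H⁺]/K2 + [H⁺]²/(K1K2)) = 1 / (1 + 10^+1.66 + 10^+0.10)
   = 1 / (1 + 45.709 + 1.2589) = 1/47.968 = 0.02085
[CO3²⁻] = α₂ × DIC = 0.02085 × 2.13 = 0.04440 mmol/kg
Ksp = 10^(−6.25) = 5.623×10^-7
Ω = [Ca²⁺][CO3²⁻]/Ksp = (7.60×10^-3)(4.440×10^-5) / 5.623×10^-7 = 0.600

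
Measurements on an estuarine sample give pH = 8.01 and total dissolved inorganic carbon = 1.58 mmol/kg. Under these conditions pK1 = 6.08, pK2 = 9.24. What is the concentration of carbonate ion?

[CO3²⁻] = 0.0869 mmol/kg

α₂ = 1 / (1 + [H⁺]/K2 + [H⁺]²/(K1K2)) = 1 / (1 + 10^+1.23 + 10^-0.70)
   = 1 / (1 + 16.982 + 0.19953) = 1/18.182 = 0.05500
[CO3²⁻] = α₂ × DIC = 0.05500 × 1.58 = 0.0869 mmol/kg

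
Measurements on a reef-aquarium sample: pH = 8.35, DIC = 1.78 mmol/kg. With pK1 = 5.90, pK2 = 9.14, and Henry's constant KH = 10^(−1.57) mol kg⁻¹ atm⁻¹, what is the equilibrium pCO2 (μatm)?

α₀ = 1 / (1 + K1/[H⁺] + K1K2/[H⁺]²) = 1 / (1 + 10^+2.45 + 10^+1.66)
   = 1 / (1 + 281.84 + 45.709) = 1/328.55 = 0.003044
[CO2*] = α₀ × DIC = 0.003044 × 1.78 = 0.005418 mmol/kg = 5.418 μmol/kg
pCO2 = [CO2*]/KH = 5.418×10^-6 / 2.692×10^-2 = 201 μatm

pCO2 = 201 μatm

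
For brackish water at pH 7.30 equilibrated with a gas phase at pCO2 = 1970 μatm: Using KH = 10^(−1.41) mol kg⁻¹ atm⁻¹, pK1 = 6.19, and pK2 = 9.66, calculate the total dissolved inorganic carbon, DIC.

[CO2*] = KH · pCO2 = 10^(−1.41) × 1970×10^-6 = 7.664×10^-5 mol/kg
α₀ = 1/(1 + K1/[H⁺] + K1K2/[H⁺]²) = 1/(1 + 10^+1.11 + 10^-1.25) = 0.07174
DIC = [CO2*]/α₀ = 7.664×10^-5 / 0.07174 = 1.07 mmol/kg

DIC = 1.07 mmol/kg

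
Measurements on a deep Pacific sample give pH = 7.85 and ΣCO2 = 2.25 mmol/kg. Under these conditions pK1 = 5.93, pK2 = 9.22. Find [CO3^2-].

[CO3²⁻] = 0.0910 mmol/kg

α₂ = 1 / (1 + [H⁺]/K2 + [H⁺]²/(K1K2)) = 1 / (1 + 10^+1.37 + 10^-0.55)
   = 1 / (1 + 23.442 + 0.28184) = 1/24.724 = 0.04045
[CO3²⁻] = α₂ × DIC = 0.04045 × 2.25 = 0.0910 mmol/kg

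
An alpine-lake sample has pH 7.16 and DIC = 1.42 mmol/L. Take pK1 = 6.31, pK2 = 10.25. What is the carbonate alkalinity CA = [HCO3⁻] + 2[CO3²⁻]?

CA = 1.25 mmol/L

CA = [HCO3⁻] + 2[CO3²⁻] = (α₁ + 2α₂)·DIC
At pH 7.16: [H⁺]/K1 = 10^-0.85 = 0.14125, K2/[H⁺] = 10^-3.09 = 0.00081283
α₁ = 1/(1 + 0.14125 + 0.00081283) = 1/1.1421 = 0.8756; α₂ = α₁·K2/[H⁺] = 0.0007117
α₁ + 2α₂ = 0.8770
CA = 0.8770 × 1.42 = 1.25 mmol/L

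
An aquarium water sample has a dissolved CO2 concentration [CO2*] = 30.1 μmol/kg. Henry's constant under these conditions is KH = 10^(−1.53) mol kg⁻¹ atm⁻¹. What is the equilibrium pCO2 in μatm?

pCO2 = 1020 μatm

KH = 10^(−1.53) = 2.951×10^-2 mol kg⁻¹ atm⁻¹
pCO2 = [CO2*]/KH = 30.1×10^-6 / 2.951×10^-2 = 1.02×10^-3 atm = 1020 μatm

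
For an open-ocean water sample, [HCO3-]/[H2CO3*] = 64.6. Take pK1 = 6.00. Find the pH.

From K1 = [H⁺][HCO3-]/[H2CO3*]:  pH = pK1 + log₁₀([HCO3-]/[H2CO3*])
log₁₀(64.6) = +1.810
pH = 6.00 + (+1.810) = 7.81

pH = 7.81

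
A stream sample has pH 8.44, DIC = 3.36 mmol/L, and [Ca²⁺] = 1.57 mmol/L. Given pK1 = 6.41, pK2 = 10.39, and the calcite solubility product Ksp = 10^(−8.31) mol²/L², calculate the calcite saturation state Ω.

Ω = 11.8

α₂ = 1 / (1 + [H⁺]/K2 + [H⁺]²/(K1K2)) = 1 / (1 + 10^+1.95 + 10^-0.08)
   = 1 / (1 + 89.125 + 0.83176) = 1/90.957 = 0.01099
[CO3²⁻] = α₂ × DIC = 0.01099 × 3.36 = 0.03694 mmol/L
Ksp = 10^(−8.31) = 4.898×10^-9
Ω = [Ca²⁺][CO3²⁻]/Ksp = (1.57×10^-3)(3.694×10^-5) / 4.898×10^-9 = 11.8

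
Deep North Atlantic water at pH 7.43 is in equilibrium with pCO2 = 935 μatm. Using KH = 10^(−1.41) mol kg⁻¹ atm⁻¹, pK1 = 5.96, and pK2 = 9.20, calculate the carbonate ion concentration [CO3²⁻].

[CO2*] = KH · pCO2 = 10^(−1.41) × 935×10^-6 = 3.638×10^-5 mol/kg
α₀ = 1/(1 + K1/[H⁺] + K1K2/[H⁺]²) = 1/(1 + 10^+1.47 + 10^-0.30) = 0.03224
DIC = [CO2*]/α₀ = 3.638×10^-5 / 0.03224 = 1.128 mmol/kg
[CO3²⁻] = α₂·DIC; α₂ = 0.01616, so [CO3²⁻] = 0.01616 × 1.128 = 0.0182 mmol/kg = 18.2 μmol/kg

[CO3²⁻] = 18.2 μmol/kg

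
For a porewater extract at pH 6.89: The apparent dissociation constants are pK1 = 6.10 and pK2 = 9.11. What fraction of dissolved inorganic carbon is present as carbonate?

α₂ = 0.00516

α₂ = 1 / (1 + [H⁺]/K2 + [H⁺]²/(K1K2)) = 1 / (1 + 10^+2.22 + 10^+1.43)
   = 1 / (1 + 165.96 + 26.915) = 1/193.87 = 0.005158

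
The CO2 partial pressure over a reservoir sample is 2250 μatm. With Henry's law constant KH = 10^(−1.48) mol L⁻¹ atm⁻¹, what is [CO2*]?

[CO2*] = 74.5 μmol/L

KH = 10^(−1.48) = 3.311×10^-2 mol L⁻¹ atm⁻¹
[CO2*] = KH · pCO2 = 3.311×10^-2 × 2250×10^-6 atm = 7.45×10^-5 mol/L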